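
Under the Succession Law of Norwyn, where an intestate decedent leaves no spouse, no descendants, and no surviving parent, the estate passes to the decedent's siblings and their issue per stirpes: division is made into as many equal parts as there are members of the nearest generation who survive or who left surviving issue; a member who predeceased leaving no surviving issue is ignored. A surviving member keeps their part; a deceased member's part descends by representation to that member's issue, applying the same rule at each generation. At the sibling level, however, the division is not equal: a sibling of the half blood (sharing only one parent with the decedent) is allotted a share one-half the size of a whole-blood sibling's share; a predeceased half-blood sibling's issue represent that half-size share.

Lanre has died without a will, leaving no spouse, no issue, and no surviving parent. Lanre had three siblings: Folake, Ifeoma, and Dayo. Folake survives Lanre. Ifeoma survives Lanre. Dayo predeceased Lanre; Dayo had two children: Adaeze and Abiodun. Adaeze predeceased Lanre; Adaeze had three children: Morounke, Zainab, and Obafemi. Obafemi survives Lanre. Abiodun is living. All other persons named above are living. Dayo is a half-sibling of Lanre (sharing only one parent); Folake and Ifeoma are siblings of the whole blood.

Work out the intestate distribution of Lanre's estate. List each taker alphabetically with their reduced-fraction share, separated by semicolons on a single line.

No spouse, descendants, or parent survives, so the estate passes to Lanre's siblings per stirpes.
Half-blood siblings count for one-half the weight of whole-blood siblings at the initial division.
Dividing 1 in proportion to weights (total weight 5/2): Folake (weight 1) → 2/5; Ifeoma (weight 1) → 2/5; Dayo (weight 1/2) → 1/5.
Folake is living and takes 2/5.
Ifeoma is living and takes 2/5.
Dayo predeceased; the 1/5 allotted to Dayo's branch passes to Dayo's issue by representation.
The 1/5 is divided into 2 equal shares of 1/10 among Adaeze, Abiodun.
Adaeze predeceased; the 1/10 allotted to Adaeze's branch passes to Adaeze's issue by representation.
The 1/10 is divided into 3 equal shares of 1/30 among Morounke, Zainab, Obafemi.
Morounke is living and takes 1/30.
Zainab is living and takes 1/30.
Obafemi is living and takes 1/30.
Abiodun is living and takes 1/10.

Abiodun 1/10; Folake 2/5; Ifeoma 2/5; Morounke 1/30; Obafemi 1/30; Zainab 1/30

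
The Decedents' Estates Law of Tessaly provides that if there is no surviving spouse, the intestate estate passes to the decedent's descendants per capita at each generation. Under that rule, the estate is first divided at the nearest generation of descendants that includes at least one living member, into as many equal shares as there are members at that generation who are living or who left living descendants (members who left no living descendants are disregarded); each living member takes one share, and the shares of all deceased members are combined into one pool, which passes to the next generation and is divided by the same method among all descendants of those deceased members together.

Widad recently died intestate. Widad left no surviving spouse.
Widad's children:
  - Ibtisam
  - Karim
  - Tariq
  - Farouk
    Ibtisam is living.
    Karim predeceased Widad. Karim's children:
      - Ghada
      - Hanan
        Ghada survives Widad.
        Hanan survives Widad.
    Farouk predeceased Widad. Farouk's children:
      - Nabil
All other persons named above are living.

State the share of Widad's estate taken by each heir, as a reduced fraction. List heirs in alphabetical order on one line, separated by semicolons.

Ghada 1/6; Hanan 1/6; Ibtisam 1/4; Nabil 1/6; Tariq 1/4

There is no surviving spouse, so the entire estate passes to Widad's descendants per capita at each generation.
At generation 1 (Ibtisam, Karim, Tariq, Farouk) there are 4 shares of (1)/4 = 1/4 each.
Living: Ibtisam and Tariq — each takes 1/4.
Deceased: Karim and Farouk. Their combined 1/2 is pooled and carried to generation 2.
At generation 2 (Ghada, Hanan, Nabil) there are 3 shares of (1/2)/3 = 1/6 each.
Living: Ghada, Hanan, and Nabil — each takes 1/6.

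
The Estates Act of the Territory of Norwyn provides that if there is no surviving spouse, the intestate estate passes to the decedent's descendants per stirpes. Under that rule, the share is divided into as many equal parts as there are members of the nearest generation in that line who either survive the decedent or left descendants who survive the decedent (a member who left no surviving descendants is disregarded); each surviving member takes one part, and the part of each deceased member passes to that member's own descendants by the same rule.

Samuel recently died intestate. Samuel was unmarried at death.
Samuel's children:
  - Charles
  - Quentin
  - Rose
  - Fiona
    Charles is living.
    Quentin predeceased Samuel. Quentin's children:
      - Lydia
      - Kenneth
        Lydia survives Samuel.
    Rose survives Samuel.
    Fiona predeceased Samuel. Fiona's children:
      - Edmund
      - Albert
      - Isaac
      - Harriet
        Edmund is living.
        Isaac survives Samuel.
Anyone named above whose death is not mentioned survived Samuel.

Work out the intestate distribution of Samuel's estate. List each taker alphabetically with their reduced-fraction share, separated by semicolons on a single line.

There is no surviving spouse, so the entire estate passes to Samuel's descendants per stirpes.
The estate is divided into 4 equal shares of 1/4 among Charles, Quentin, Rose, Fiona.
Charles is living and takes 1/4.
Quentin predeceased; the 1/4 allotted to Quentin's branch passes to Quentin's issue by representation.
The 1/4 is divided into 2 equal shares of 1/8 among Lydia, Kenneth.
Lydia is living and takes 1/8.
Kenneth is living and takes 1/8.
Rose is living and takes 1/4.
Fiona predeceased; the 1/4 allotted to Fiona's branch passes to Fiona's issue by representation.
The 1/4 is divided into 4 equal shares of 1/16 among Edmund, Albert, Isaac, Harriet.
Edmund is living and takes 1/16.
Albert is living and takes 1/16.
Isaac is living and takes 1/16.
Harriet is living and takes 1/16.

Albert 1/16; Charles 1/4; Edmund 1/16; Harriet 1/16; Isaac 1/16; Kenneth 1/8; Lydia 1/8; Rose 1/4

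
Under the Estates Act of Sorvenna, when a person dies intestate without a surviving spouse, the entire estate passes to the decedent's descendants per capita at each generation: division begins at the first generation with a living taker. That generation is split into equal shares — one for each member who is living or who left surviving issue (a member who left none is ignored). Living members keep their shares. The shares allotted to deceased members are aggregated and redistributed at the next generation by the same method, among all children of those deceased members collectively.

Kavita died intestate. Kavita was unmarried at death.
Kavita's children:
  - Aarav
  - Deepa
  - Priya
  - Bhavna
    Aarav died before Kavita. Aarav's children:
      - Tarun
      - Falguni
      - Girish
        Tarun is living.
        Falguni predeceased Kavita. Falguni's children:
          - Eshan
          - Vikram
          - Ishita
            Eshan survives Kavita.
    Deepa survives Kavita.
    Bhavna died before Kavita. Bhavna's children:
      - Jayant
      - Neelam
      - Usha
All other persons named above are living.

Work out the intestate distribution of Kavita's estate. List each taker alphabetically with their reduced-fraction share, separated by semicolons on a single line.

Deepa 1/4; Eshan 1/36; Girish 1/12; Ishita 1/36; Jayant 1/12; Neelam 1/12; Priya 1/4; Tarun 1/12; Usha 1/12; Vikram 1/36

There is no surviving spouse, so the entire estate passes to Kavita's descendants per capita at each generation.
At generation 1 (Aarav, Deepa, Priya, Bhavna) there are 4 shares of (1)/4 = 1/4 each.
Living: Deepa and Priya — each takes 1/4.
Deceased: Aarav and Bhavna. Their combined 1/2 is pooled and carried to generation 2.
At generation 2 (Tarun, Falguni, Girish, Jayant, Neelam, Usha) there are 6 shares of (1/2)/6 = 1/12 each.
Living: Tarun, Girish, Jayant, Neelam, and Usha — each takes 1/12.
Deceased: Falguni. That 1/12 share is carried to generation 3.
At generation 3 (Eshan, Vikram, Ishita) there are 3 shares of (1/12)/3 = 1/36 each.
Living: Eshan, Vikram, and Ishita — each takes 1/36.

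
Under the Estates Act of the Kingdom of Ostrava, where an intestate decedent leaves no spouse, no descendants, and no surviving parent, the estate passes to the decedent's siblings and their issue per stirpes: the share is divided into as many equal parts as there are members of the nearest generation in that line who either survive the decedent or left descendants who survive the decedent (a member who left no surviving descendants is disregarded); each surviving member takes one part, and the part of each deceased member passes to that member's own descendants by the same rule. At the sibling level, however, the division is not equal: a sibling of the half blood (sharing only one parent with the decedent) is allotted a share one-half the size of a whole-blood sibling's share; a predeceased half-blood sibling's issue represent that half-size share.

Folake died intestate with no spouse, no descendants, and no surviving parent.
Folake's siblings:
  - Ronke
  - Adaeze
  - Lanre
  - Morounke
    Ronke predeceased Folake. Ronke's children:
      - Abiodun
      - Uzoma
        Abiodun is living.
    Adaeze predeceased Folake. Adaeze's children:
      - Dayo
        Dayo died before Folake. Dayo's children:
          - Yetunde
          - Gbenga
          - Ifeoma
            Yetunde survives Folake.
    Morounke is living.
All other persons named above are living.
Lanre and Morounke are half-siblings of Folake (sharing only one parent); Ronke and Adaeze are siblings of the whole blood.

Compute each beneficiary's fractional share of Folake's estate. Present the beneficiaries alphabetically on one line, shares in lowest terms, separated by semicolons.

Abiodun 1/6; Gbenga 1/9; Ifeoma 1/9; Lanre 1/6; Morounke 1/6; Uzoma 1/6; Yetunde 1/9

No spouse, descendants, or parent survives, so the estate passes to Folake's siblings per stirpes.
Half-blood siblings count for one-half the weight of whole-blood siblings at the initial division.
Dividing 1 in proportion to weights (total weight 3): Ronke (weight 1) → 1/3; Adaeze (weight 1) → 1/3; Lanre (weight 1/2) → 1/6; Morounke (weight 1/2) → 1/6.
Ronke predeceased; the 1/3 allotted to Ronke's branch passes to Ronke's issue by representation.
The 1/3 is divided into 2 equal shares of 1/6 among Abiodun, Uzoma.
Abiodun is living and takes 1/6.
Uzoma is living and takes 1/6.
Adaeze predeceased; the 1/3 allotted to Adaeze's branch passes to Adaeze's issue by representation.
Dayo's line is the sole branch at this level, so the full 1/3 passes to Dayo's issue by representation.
The 1/3 is divided into 3 equal shares of 1/9 among Yetunde, Gbenga, Ifeoma.
Yetunde is living and takes 1/9.
Gbenga is living and takes 1/9.
Ifeoma is living and takes 1/9.
Lanre is living and takes 1/6.
Morounke is living and takes 1/6.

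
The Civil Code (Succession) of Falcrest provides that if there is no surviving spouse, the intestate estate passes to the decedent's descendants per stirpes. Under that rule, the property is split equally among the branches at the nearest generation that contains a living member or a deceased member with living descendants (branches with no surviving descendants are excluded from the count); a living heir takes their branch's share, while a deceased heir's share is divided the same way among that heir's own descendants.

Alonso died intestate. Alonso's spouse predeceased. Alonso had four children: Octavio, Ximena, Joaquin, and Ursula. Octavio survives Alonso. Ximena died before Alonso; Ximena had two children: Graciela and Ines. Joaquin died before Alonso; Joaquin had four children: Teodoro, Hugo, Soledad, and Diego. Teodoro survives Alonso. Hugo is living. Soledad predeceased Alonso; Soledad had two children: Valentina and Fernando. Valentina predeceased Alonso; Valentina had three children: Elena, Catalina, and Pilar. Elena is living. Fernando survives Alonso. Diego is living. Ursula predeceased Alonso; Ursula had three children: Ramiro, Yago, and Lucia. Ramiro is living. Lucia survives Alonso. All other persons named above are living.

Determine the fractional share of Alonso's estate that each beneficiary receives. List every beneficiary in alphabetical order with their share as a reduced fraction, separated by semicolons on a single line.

Catalina 1/96; Diego 1/16; Elena 1/96; Fernando 1/32; Graciela 1/8; Hugo 1/16; Ines 1/8; Lucia 1/12; Octavio 1/4; Pilar 1/96; Ramiro 1/12; Teodoro 1/16; Yago 1/12

There is no surviving spouse, so the entire estate passes to Alonso's descendants per stirpes.
The estate is divided into 4 equal shares of 1/4 among Octavio, Ximena, Joaquin, Ursula.
Octavio is living and takes 1/4.
Ximena predeceased; the 1/4 allotted to Ximena's branch passes to Ximena's issue by representation.
The 1/4 is divided into 2 equal shares of 1/8 among Graciela, Ines.
Graciela is living and takes 1/8.
Ines is living and takes 1/8.
Joaquin predeceased; the 1/4 allotted to Joaquin's branch passes to Joaquin's issue by representation.
The 1/4 is divided into 4 equal shares of 1/16 among Teodoro, Hugo, Soledad, Diego.
Teodoro is living and takes 1/16.
Hugo is living and takes 1/16.
Soledad predeceased; the 1/16 allotted to Soledad's branch passes to Soledad's issue by representation.
The 1/16 is divided into 2 equal shares of 1/32 among Valentina, Fernando.
Valentina predeceased; the 1/32 allotted to Valentina's branch passes to Valentina's issue by representation.
The 1/32 is divided into 3 equal shares of 1/96 among Elena, Catalina, Pilar.
Elena is living and takes 1/96.
Catalina is living and takes 1/96.
Pilar is living and takes 1/96.
Fernando is living and takes 1/32.
Diego is living and takes 1/16.
Ursula predeceased; the 1/4 allotted to Ursula's branch passes to Ursula's issue by representation.
The 1/4 is divided into 3 equal shares of 1/12 among Ramiro, Yago, Lucia.
Ramiro is living and takes 1/12.
Yago is living and takes 1/12.
Lucia is living and takes 1/12.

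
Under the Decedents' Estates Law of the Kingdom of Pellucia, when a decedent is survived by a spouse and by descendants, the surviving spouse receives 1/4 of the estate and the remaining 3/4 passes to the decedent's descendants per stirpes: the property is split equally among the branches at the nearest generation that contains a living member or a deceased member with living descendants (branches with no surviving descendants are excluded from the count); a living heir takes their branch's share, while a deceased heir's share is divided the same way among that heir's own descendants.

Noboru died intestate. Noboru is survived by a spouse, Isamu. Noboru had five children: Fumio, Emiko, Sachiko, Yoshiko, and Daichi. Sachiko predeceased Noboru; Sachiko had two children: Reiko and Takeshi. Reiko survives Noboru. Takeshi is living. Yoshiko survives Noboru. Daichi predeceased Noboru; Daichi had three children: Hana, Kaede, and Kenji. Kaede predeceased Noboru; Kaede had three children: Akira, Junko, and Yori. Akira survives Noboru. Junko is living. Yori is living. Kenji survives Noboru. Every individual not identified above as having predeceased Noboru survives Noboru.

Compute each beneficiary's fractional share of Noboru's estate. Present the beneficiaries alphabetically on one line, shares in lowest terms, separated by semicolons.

Akira 1/60; Emiko 3/20; Fumio 3/20; Hana 1/20; Isamu 1/4; Junko 1/60; Kenji 1/20; Reiko 3/40; Takeshi 3/40; Yori 1/60; Yoshiko 3/20

Isamu, as surviving spouse, takes 1/4.
The remaining 3/4 passes to Noboru's descendants per stirpes.
The 3/4 is divided into 5 equal shares of 3/20 among Fumio, Emiko, Sachiko, Yoshiko, Daichi.
Fumio is living and takes 3/20.
Emiko is living and takes 3/20.
Sachiko predeceased; the 3/20 allotted to Sachiko's branch passes to Sachiko's issue by representation.
The 3/20 is divided into 2 equal shares of 3/40 among Reiko, Takeshi.
Reiko is living and takes 3/40.
Takeshi is living and takes 3/40.
Yoshiko is living and takes 3/20.
Daichi predeceased; the 3/20 allotted to Daichi's branch passes to Daichi's issue by representation.
The 3/20 is divided into 3 equal shares of 1/20 among Hana, Kaede, Kenji.
Hana is living and takes 1/20.
Kaede predeceased; the 1/20 allotted to Kaede's branch passes to Kaede's issue by representation.
The 1/20 is divided into 3 equal shares of 1/60 among Akira, Junko, Yori.
Akira is living and takes 1/60.
Junko is living and takes 1/60.
Yori is living and takes 1/60.
Kenji is living and takes 1/20.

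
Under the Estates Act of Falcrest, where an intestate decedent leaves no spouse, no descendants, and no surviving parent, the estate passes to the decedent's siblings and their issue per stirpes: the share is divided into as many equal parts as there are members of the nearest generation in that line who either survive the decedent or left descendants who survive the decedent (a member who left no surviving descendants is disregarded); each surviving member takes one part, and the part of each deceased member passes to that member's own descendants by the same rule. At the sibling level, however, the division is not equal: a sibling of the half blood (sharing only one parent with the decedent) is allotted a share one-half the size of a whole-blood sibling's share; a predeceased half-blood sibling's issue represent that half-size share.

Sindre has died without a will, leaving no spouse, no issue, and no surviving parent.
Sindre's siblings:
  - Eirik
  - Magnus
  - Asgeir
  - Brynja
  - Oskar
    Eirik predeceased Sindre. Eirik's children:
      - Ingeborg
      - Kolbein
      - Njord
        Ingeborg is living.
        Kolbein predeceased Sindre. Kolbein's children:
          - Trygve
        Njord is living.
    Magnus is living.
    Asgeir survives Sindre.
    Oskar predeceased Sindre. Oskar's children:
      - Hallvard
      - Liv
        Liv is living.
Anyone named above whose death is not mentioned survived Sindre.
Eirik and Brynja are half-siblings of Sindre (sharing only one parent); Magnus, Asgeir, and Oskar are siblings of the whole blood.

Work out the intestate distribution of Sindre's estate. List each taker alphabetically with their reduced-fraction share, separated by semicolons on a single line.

Asgeir 1/4; Brynja 1/8; Hallvard 1/8; Ingeborg 1/24; Liv 1/8; Magnus 1/4; Njord 1/24; Trygve 1/24

No spouse, descendants, or parent survives, so the estate passes to Sindre's siblings per stirpes.
Half-blood siblings count for one-half the weight of whole-blood siblings at the initial division.
Dividing 1 in proportion to weights (total weight 4): Eirik (weight 1/2) → 1/8; Magnus (weight 1) → 1/4; Asgeir (weight 1) → 1/4; Brynja (weight 1/2) → 1/8; Oskar (weight 1) → 1/4.
Eirik predeceased; the 1/8 allotted to Eirik's branch passes to Eirik's issue by representation.
The 1/8 is divided into 3 equal shares of 1/24 among Ingeborg, Kolbein, Njord.
Ingeborg is living and takes 1/24.
Kolbein predeceased; the 1/24 allotted to Kolbein's branch passes to Kolbein's issue by representation.
Trygve is the sole taker at this level and receives the full 1/24.
Njord is living and takes 1/24.
Magnus is living and takes 1/4.
Asgeir is living and takes 1/4.
Brynja is living and takes 1/8.
Oskar predeceased; the 1/4 allotted to Oskar's branch passes to Oskar's issue by representation.
The 1/4 is divided into 2 equal shares of 1/8 among Hallvard, Liv.
Hallvard is living and takes 1/8.
Liv is living and takes 1/8.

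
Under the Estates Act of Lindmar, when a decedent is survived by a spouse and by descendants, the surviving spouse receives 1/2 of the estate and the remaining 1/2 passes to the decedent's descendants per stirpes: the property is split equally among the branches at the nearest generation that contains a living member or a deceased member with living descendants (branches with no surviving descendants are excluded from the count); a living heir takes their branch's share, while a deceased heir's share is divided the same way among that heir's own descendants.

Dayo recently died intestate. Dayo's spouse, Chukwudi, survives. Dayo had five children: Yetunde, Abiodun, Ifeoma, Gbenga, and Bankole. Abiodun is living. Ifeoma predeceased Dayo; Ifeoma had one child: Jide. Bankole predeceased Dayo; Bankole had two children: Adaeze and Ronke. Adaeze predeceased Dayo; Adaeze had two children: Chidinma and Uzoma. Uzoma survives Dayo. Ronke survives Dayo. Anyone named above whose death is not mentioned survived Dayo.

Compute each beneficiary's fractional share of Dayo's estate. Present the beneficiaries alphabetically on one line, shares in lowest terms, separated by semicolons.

Chukwudi, as surviving spouse, takes 1/2.
The remaining 1/2 passes to Dayo's descendants per stirpes.
The 1/2 is divided into 5 equal shares of 1/10 among Yetunde, Abiodun, Ifeoma, Gbenga, Bankole.
Yetunde is living and takes 1/10.
Abiodun is living and takes 1/10.
Ifeoma predeceased; the 1/10 allotted to Ifeoma's branch passes to Ifeoma's issue by representation.
Jide is the sole taker at this level and receives the full 1/10.
Gbenga is living and takes 1/10.
Bankole predeceased; the 1/10 allotted to Bankole's branch passes to Bankole's issue by representation.
The 1/10 is divided into 2 equal shares of 1/20 among Adaeze, Ronke.
Adaeze predeceased; the 1/20 allotted to Adaeze's branch passes to Adaeze's issue by representation.
The 1/20 is divided into 2 equal shares of 1/40 among Chidinma, Uzoma.
Chidinma is living and takes 1/40.
Uzoma is living and takes 1/40.
Ronke is living and takes 1/20.

Abiodun 1/10; Chidinma 1/40; Chukwudi 1/2; Gbenga 1/10; Jide 1/10; Ronke 1/20; Uzoma 1/40; Yetunde 1/10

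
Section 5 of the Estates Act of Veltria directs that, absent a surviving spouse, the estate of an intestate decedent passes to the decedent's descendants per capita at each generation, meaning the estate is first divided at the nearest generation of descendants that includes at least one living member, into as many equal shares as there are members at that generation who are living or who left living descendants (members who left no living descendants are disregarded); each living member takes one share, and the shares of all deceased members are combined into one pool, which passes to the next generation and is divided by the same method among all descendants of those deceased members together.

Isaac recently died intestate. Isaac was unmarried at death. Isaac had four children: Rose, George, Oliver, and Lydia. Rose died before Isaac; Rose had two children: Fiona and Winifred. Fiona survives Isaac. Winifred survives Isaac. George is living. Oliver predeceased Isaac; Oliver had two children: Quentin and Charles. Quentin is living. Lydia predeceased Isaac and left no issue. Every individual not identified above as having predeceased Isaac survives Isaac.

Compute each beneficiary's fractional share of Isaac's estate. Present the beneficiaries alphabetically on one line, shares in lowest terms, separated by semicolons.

Charles 1/6; Fiona 1/6; George 1/3; Quentin 1/6; Winifred 1/6

There is no surviving spouse, so the entire estate passes to Isaac's descendants per capita at each generation.
At generation 1 (Rose, George, Oliver) there are 3 shares of (1)/3 = 1/3 each.
Living: George — each takes 1/3.
Deceased: Rose and Oliver. Their combined 2/3 is pooled and carried to generation 2.
At generation 2 (Fiona, Winifred, Quentin, Charles) there are 4 shares of (2/3)/4 = 1/6 each.
Living: Fiona, Winifred, Quentin, and Charles — each takes 1/6.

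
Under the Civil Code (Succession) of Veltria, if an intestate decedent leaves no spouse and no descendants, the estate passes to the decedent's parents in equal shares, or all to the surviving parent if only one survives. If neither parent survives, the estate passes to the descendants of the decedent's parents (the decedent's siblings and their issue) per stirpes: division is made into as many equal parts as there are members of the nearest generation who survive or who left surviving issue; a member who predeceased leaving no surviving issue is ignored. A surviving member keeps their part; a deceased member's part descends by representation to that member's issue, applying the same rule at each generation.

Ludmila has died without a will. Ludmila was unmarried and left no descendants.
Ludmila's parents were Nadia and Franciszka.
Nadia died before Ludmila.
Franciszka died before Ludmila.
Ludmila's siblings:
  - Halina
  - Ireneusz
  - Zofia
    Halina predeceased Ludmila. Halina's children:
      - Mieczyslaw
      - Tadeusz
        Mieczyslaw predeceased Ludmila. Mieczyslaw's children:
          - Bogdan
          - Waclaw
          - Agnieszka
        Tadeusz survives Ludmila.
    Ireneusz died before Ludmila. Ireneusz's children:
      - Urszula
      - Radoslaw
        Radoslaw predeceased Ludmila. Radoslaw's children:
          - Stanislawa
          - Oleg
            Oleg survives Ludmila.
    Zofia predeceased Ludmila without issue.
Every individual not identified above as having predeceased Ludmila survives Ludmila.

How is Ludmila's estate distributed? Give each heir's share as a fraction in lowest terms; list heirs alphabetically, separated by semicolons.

Neither parent survives and there are no descendants, so the estate passes to Ludmila's siblings and their issue per stirpes.
Zofia left no surviving issue, so that branch lapses and is disregarded.
The estate is divided into 2 equal shares of 1/2 among Halina, Ireneusz.
Halina predeceased; the 1/2 allotted to Halina's branch passes to Halina's issue by representation.
The 1/2 is divided into 2 equal shares of 1/4 among Mieczyslaw, Tadeusz.
Mieczyslaw predeceased; the 1/4 allotted to Mieczyslaw's branch passes to Mieczyslaw's issue by representation.
The 1/4 is divided into 3 equal shares of 1/12 among Bogdan, Waclaw, Agnieszka.
Bogdan is living and takes 1/12.
Waclaw is living and takes 1/12.
Agnieszka is living and takes 1/12.
Tadeusz is living and takes 1/4.
Ireneusz predeceased; the 1/2 allotted to Ireneusz's branch passes to Ireneusz's issue by representation.
The 1/2 is divided into 2 equal shares of 1/4 among Urszula, Radoslaw.
Urszula is living and takes 1/4.
Radoslaw predeceased; the 1/4 allotted to Radoslaw's branch passes to Radoslaw's issue by representation.
The 1/4 is divided into 2 equal shares of 1/8 among Stanislawa, Oleg.
Stanislawa is living and takes 1/8.
Oleg is living and takes 1/8.

Agnieszka 1/12; Bogdan 1/12; Oleg 1/8; Stanislawa 1/8; Tadeusz 1/4; Urszula 1/4; Waclaw 1/12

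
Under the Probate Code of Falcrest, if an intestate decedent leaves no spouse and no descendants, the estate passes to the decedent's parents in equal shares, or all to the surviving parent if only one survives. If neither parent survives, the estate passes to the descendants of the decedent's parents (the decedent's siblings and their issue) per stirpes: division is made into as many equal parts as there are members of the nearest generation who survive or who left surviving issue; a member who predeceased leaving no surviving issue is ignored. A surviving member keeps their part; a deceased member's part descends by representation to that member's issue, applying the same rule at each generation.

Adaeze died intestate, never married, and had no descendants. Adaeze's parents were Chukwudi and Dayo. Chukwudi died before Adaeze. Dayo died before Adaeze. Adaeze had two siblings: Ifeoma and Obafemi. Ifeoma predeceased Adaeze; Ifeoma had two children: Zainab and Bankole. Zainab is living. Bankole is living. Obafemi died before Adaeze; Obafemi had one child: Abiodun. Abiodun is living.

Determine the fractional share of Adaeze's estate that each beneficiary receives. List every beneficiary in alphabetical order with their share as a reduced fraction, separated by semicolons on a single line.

Neither parent survives and there are no descendants, so the estate passes to Adaeze's siblings and their issue per stirpes.
The estate is divided into 2 equal shares of 1/2 among Ifeoma, Obafemi.
Ifeoma predeceased; the 1/2 allotted to Ifeoma's branch passes to Ifeoma's issue by representation.
The 1/2 is divided into 2 equal shares of 1/4 among Zainab, Bankole.
Zainab is living and takes 1/4.
Bankole is living and takes 1/4.
Obafemi predeceased; the 1/2 allotted to Obafemi's branch passes to Obafemi's issue by representation.
Abiodun is the sole taker at this level and receives the full 1/2.

Abiodun 1/2; Bankole 1/4; Zainab 1/4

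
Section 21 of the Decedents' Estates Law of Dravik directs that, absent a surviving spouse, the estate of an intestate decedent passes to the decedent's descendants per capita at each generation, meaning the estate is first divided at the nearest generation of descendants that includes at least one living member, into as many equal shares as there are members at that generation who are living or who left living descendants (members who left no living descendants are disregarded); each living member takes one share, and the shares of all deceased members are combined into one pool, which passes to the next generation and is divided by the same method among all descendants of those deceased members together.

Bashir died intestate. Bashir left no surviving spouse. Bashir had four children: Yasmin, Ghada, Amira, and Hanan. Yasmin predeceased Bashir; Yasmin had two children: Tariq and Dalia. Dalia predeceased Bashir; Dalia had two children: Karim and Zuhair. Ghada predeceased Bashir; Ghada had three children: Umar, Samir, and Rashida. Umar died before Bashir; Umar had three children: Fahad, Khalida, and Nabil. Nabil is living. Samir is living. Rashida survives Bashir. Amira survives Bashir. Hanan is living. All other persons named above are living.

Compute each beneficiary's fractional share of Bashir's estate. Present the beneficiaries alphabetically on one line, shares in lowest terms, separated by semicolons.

There is no surviving spouse, so the entire estate passes to Bashir's descendants per capita at each generation.
At generation 1 (Yasmin, Ghada, Amira, Hanan) there are 4 shares of (1)/4 = 1/4 each.
Living: Amira and Hanan — each takes 1/4.
Deceased: Yasmin and Ghada. Their combined 1/2 is pooled and carried to generation 2.
At generation 2 (Tariq, Dalia, Umar, Samir, Rashida) there are 5 shares of (1/2)/5 = 1/10 each.
Living: Tariq, Samir, and Rashida — each takes 1/10.
Deceased: Dalia and Umar. Their combined 1/5 is pooled and carried to generation 3.
At generation 3 (Karim, Zuhair, Fahad, Khalida, Nabil) there are 5 shares of (1/5)/5 = 1/25 each.
Living: Karim, Zuhair, Fahad, Khalida, and Nabil — each takes 1/25.

Amira 1/4; Fahad 1/25; Hanan 1/4; Karim 1/25; Khalida 1/25; Nabil 1/25; Rashida 1/10; Samir 1/10; Tariq 1/10; Zuhair 1/25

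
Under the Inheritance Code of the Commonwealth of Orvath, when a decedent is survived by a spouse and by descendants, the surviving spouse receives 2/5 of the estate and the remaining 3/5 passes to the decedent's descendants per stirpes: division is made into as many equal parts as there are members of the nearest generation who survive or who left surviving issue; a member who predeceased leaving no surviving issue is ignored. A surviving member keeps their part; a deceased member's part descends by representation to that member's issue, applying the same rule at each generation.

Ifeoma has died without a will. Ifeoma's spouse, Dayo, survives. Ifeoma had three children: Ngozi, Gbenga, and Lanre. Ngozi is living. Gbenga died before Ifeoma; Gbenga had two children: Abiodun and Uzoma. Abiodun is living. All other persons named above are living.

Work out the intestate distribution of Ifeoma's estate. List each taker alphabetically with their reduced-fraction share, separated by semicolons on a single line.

Abiodun 1/10; Dayo 2/5; Lanre 1/5; Ngozi 1/5; Uzoma 1/10

Dayo, as surviving spouse, takes 2/5.
The remaining 3/5 passes to Ifeoma's descendants per stirpes.
The 3/5 is divided into 3 equal shares of 1/5 among Ngozi, Gbenga, Lanre.
Ngozi is living and takes 1/5.
Gbenga predeceased; the 1/5 allotted to Gbenga's branch passes to Gbenga's issue by representation.
The 1/5 is divided into 2 equal shares of 1/10 among Abiodun, Uzoma.
Abiodun is living and takes 1/10.
Uzoma is living and takes 1/10.
Lanre is living and takes 1/5.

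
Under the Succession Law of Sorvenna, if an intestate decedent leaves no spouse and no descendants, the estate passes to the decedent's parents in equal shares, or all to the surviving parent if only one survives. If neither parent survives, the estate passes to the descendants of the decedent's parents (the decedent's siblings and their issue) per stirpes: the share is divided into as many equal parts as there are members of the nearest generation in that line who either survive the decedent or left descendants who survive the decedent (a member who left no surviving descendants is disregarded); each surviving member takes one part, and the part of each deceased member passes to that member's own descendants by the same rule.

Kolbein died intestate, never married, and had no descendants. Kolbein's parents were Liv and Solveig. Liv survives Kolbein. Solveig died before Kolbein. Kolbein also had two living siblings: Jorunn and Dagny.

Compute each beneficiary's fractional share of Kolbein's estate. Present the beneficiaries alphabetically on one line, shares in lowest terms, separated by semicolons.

Only one parent, Liv, survives, so Liv takes the entire estate. The siblings take nothing because a surviving parent has priority.

Liv 1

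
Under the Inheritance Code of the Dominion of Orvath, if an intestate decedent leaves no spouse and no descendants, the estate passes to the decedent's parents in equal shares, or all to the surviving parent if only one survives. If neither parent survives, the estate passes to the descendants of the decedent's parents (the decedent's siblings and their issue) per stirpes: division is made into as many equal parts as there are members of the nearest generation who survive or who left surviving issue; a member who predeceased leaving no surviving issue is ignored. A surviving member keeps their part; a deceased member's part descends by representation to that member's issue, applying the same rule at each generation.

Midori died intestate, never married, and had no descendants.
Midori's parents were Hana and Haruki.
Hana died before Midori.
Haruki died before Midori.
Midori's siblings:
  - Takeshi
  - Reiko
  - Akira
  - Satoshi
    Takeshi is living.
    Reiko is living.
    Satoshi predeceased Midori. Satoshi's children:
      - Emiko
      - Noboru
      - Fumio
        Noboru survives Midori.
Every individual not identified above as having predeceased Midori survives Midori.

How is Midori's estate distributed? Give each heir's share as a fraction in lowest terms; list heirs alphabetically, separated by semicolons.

Neither parent survives and there are no descendants, so the estate passes to Midori's siblings and their issue per stirpes.
The estate is divided into 4 equal shares of 1/4 among Takeshi, Reiko, Akira, Satoshi.
Takeshi is living and takes 1/4.
Reiko is living and takes 1/4.
Akira is living and takes 1/4.
Satoshi predeceased; the 1/4 allotted to Satoshi's branch passes to Satoshi's issue by representation.
The 1/4 is divided into 3 equal shares of 1/12 among Emiko, Noboru, Fumio.
Emiko is living and takes 1/12.
Noboru is living and takes 1/12.
Fumio is living and takes 1/12.

Akira 1/4; Emiko 1/12; Fumio 1/12; Noboru 1/12; Reiko 1/4; Takeshi 1/4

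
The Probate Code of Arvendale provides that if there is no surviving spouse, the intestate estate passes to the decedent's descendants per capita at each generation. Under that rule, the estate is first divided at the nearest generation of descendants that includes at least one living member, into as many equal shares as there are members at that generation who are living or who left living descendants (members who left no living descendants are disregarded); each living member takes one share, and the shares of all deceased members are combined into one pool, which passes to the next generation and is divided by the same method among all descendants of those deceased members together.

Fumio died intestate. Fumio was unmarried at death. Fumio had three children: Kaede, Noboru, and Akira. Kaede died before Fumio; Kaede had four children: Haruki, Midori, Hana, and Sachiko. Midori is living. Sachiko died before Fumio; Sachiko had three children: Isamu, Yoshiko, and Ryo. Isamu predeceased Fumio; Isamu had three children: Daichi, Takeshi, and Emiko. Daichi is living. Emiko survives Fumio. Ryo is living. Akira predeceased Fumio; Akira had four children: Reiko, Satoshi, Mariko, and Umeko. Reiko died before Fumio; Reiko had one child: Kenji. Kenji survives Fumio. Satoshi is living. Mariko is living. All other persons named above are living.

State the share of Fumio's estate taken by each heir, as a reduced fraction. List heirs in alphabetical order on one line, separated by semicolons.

Daichi 1/72; Emiko 1/72; Hana 1/12; Haruki 1/12; Kenji 1/24; Mariko 1/12; Midori 1/12; Noboru 1/3; Ryo 1/24; Satoshi 1/12; Takeshi 1/72; Umeko 1/12; Yoshiko 1/24

There is no surviving spouse, so the entire estate passes to Fumio's descendants per capita at each generation.
At generation 1 (Kaede, Noboru, Akira) there are 3 shares of (1)/3 = 1/3 each.
Living: Noboru — each takes 1/3.
Deceased: Kaede and Akira. Their combined 2/3 is pooled and carried to generation 2.
At generation 2 (Haruki, Midori, Hana, Sachiko, Reiko, Satoshi, Mariko, Umeko) there are 8 shares of (2/3)/8 = 1/12 each.
Living: Haruki, Midori, Hana, Satoshi, Mariko, and Umeko — each takes 1/12.
Deceased: Sachiko and Reiko. Their combined 1/6 is pooled and carried to generation 3.
At generation 3 (Isamu, Yoshiko, Ryo, Kenji) there are 4 shares of (1/6)/4 = 1/24 each.
Living: Yoshiko, Ryo, and Kenji — each takes 1/24.
Deceased: Isamu. That 1/24 share is carried to generation 4.
At generation 4 (Daichi, Takeshi, Emiko) there are 3 shares of (1/24)/3 = 1/72 each.
Living: Daichi, Takeshi, and Emiko — each takes 1/72.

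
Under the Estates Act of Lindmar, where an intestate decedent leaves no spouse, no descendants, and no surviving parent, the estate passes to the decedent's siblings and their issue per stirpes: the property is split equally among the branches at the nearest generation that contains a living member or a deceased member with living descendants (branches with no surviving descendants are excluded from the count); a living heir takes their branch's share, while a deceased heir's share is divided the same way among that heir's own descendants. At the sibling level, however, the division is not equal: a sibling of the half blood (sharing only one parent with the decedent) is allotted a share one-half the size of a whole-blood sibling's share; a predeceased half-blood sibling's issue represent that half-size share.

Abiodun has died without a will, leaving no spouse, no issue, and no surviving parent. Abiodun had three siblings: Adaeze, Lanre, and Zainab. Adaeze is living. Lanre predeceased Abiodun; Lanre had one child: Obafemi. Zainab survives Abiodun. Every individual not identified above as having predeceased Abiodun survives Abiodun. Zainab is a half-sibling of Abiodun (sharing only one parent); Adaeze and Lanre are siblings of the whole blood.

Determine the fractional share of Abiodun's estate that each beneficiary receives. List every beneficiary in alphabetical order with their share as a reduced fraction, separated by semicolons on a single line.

No spouse, descendants, or parent survives, so the estate passes to Abiodun's siblings per stirpes.
Half-blood siblings count for one-half the weight of whole-blood siblings at the initial division.
Dividing 1 in proportion to weights (total weight 5/2): Adaeze (weight 1) → 2/5; Lanre (weight 1) → 2/5; Zainab (weight 1/2) → 1/5.
Adaeze is living and takes 2/5.
Lanre predeceased; the 2/5 allotted to Lanre's branch passes to Lanre's issue by representation.
Obafemi is the sole taker at this level and receives the full 2/5.
Zainab is living and takes 1/5.

Adaeze 2/5; Obafemi 2/5; Zainab 1/5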